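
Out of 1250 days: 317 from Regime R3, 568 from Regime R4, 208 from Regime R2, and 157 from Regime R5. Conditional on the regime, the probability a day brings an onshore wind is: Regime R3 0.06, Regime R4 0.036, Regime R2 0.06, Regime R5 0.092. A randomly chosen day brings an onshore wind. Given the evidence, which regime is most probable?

Prior × likelihood for each hypothesis:
  Regime R3: 0.2536 × 0.06 = 0.015216
  Regime R4: 0.4544 × 0.036 = 0.0163584
  Regime R2: 0.1664 × 0.06 = 0.009984
  Regime R5: 0.1256 × 0.092 = 0.0115552
Total = 0.0531136.
Largest term belongs to Regime R4, so Regime R4 is most probable.

Regime R4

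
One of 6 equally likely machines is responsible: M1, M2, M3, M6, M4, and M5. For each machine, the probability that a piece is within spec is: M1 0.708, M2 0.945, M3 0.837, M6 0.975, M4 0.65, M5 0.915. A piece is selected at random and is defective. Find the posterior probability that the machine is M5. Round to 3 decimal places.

Taking complements, P(defective | each) = M1 0.292, M2 0.055, M3 0.163, M6 0.025, M4 0.35, M5 0.085.
With a uniform prior (1/6 each), posterior ∝ likelihood:
  M1: 0.292
  M2: 0.055
  M3: 0.163
  M6: 0.025
  M4: 0.35
  M5: 0.085
Sum = 0.97.
P(M5 | evidence) = 0.085 / 0.97 ≈ 0.088.

0.088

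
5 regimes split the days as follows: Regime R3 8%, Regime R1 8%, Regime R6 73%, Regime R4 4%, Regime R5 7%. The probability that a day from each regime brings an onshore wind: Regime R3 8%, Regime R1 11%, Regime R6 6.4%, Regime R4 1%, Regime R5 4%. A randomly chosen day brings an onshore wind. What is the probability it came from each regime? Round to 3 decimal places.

Regime R3 0.098, Regime R1 0.135, Regime R6 0.717, Regime R4 0.006, Regime R5 0.043

Unnormalized posteriors (prior × likelihood):
  Regime R3: 0.08 × 0.08 = 0.0064
  Regime R1: 0.08 × 0.11 = 0.0088
  Regime R6: 0.73 × 0.064 = 0.04672
  Regime R4: 0.04 × 0.01 = 0.0004
  Regime R5: 0.07 × 0.04 = 0.0028
Normalizing constant = 0.06512.
P(Regime R3 | onshore) = 0.0064/0.06512 ≈ 0.098
P(Regime R1 | onshore) = 0.0088/0.06512 ≈ 0.135
P(Regime R6 | onshore) = 0.04672/0.06512 ≈ 0.717
P(Regime R4 | onshore) = 0.0004/0.06512 ≈ 0.006
P(Regime R5 | onshore) = 0.0028/0.06512 ≈ 0.043
(Check: 0.098+0.135+0.717+0.006+0.043 = 0.999.)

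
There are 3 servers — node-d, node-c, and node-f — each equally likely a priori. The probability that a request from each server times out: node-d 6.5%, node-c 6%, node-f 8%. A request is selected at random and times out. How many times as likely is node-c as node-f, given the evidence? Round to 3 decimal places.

0.750

With a uniform prior (1/3 each), posterior ∝ likelihood:
  node-d: 0.065
  node-c: 0.06
  node-f: 0.08
Sum = 0.205.
The ratio is 0.06 / 0.08 (the normalizer cancels) = 0.750.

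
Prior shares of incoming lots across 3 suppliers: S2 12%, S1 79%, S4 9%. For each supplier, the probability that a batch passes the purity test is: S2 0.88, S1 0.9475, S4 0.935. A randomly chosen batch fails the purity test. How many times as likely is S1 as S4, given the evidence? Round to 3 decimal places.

7.090

Taking complements, P(off-spec | each) = S2 0.12, S1 0.0525, S4 0.065.
Unnormalized posteriors (prior × likelihood):
  S2: 0.12 × 0.12 = 0.0144
  S1: 0.79 × 0.0525 = 0.041475
  S4: 0.09 × 0.065 = 0.00585
Sum = 0.061725.
The ratio is 0.041475 / 0.00585 (the normalizer cancels) = 7.090.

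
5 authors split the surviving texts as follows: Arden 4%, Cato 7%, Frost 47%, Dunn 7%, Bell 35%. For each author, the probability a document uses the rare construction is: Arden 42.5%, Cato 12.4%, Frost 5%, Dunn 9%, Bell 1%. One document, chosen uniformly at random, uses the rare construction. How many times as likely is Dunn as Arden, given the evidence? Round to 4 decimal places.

Compute prior × likelihood for every hypothesis:
  Arden: 0.04 × 0.425 = 0.017
  Cato: 0.07 × 0.124 = 0.00868
  Frost: 0.47 × 0.05 = 0.0235
  Dunn: 0.07 × 0.09 = 0.0063
  Bell: 0.35 × 0.01 = 0.0035
Sum = 0.05898.
The ratio is 0.0063 / 0.017 (the normalizer cancels) = 0.3706.

0.3706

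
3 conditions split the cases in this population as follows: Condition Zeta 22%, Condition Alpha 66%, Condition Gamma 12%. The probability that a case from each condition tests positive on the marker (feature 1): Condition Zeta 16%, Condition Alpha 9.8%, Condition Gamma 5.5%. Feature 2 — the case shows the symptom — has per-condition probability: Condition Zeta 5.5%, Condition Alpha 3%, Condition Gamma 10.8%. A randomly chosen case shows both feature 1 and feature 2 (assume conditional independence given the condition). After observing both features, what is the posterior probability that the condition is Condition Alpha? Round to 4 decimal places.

Compute prior × likelihood for every hypothesis:
  Condition Zeta: 0.22 × 0.16 × 0.055 = 0.001936
  Condition Alpha: 0.66 × 0.098 × 0.03 = 0.0019404
  Condition Gamma: 0.12 × 0.055 × 0.108 = 0.0007128
Sum = 0.0045892.
P(Condition Alpha | evidence) = 0.0019404 / 0.0045892 ≈ 0.4228.

0.4228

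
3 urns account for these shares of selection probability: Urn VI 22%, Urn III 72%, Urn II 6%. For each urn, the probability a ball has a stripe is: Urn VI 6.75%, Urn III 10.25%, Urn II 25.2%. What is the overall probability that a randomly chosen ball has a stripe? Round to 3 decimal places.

0.104

By Bayes' rule, posterior ∝ prior × likelihood:
  Urn VI: 0.22 × 0.0675 = 0.01485
  Urn III: 0.72 × 0.1025 = 0.0738
  Urn II: 0.06 × 0.252 = 0.01512
P(striped) = 0.01485 + 0.0738 + 0.01512 = 0.10377 → 0.104.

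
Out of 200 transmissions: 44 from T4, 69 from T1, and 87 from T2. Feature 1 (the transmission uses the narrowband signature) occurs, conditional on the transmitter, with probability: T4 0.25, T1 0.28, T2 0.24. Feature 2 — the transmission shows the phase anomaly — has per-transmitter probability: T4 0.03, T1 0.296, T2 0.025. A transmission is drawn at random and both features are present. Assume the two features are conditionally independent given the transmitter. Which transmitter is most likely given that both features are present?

T1

By Bayes' rule, posterior ∝ prior × likelihood:
  T4: 0.22 × 0.25 × 0.03 = 0.00165
  T1: 0.345 × 0.28 × 0.296 = 0.0285936
  T2: 0.435 × 0.24 × 0.025 = 0.00261
Total = 0.0328536.
Largest term belongs to T1, so T1 is most probable.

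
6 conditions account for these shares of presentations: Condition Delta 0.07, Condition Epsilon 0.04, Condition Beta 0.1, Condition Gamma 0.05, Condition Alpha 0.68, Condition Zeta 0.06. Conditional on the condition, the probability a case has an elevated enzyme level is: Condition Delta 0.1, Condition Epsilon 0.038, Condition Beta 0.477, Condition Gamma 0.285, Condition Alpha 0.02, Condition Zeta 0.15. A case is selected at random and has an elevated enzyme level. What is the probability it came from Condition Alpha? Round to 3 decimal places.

Compute prior × likelihood for every hypothesis:
  Condition Delta: 0.07 × 0.1 = 0.007
  Condition Epsilon: 0.04 × 0.038 = 0.00152
  Condition Beta: 0.1 × 0.477 = 0.0477
  Condition Gamma: 0.05 × 0.285 = 0.01425
  Condition Alpha: 0.68 × 0.02 = 0.0136
  Condition Zeta: 0.06 × 0.15 = 0.009
Total = 0.09307.
P(Condition Alpha | evidence) = 0.0136 / 0.09307 ≈ 0.146.

0.146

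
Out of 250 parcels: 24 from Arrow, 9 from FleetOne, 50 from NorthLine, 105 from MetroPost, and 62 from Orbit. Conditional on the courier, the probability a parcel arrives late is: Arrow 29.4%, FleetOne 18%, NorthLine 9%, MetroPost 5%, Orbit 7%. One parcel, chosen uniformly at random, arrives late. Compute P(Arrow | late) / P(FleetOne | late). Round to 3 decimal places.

By Bayes' rule, posterior ∝ prior × likelihood:
  Arrow: 0.096 × 0.294 = 0.028224
  FleetOne: 0.036 × 0.18 = 0.00648
  NorthLine: 0.2 × 0.09 = 0.018
  MetroPost: 0.42 × 0.05 = 0.021
  Orbit: 0.248 × 0.07 = 0.01736
Total = 0.091064.
The ratio is 0.028224 / 0.00648 (the normalizer cancels) = 4.356.

4.356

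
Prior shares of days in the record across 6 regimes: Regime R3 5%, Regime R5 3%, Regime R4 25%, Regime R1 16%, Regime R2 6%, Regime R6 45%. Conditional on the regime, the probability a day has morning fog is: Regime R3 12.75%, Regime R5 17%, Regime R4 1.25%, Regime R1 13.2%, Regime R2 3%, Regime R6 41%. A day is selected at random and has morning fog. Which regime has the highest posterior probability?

Unnormalized posteriors (prior × likelihood):
  Regime R3: 0.05 × 0.1275 = 0.006375
  Regime R5: 0.03 × 0.17 = 0.0051
  Regime R4: 0.25 × 0.0125 = 0.003125
  Regime R1: 0.16 × 0.132 = 0.02112
  Regime R2: 0.06 × 0.03 = 0.0018
  Regime R6: 0.45 × 0.41 = 0.1845
Sum = 0.22202.
Largest term belongs to Regime R6, so Regime R6 is most probable.

Regime R6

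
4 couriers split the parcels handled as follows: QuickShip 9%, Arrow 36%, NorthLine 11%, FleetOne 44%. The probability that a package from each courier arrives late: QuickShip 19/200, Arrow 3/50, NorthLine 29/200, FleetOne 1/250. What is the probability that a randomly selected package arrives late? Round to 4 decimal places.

0.0479

Prior × likelihood for each hypothesis:
  QuickShip: 0.09 × 0.095 = 0.00855
  Arrow: 0.36 × 0.06 = 0.0216
  NorthLine: 0.11 × 0.145 = 0.01595
  FleetOne: 0.44 × 0.004 = 0.00176
P(late) = 0.00855 + 0.0216 + 0.01595 + 0.00176 = 0.04786 → 0.0479.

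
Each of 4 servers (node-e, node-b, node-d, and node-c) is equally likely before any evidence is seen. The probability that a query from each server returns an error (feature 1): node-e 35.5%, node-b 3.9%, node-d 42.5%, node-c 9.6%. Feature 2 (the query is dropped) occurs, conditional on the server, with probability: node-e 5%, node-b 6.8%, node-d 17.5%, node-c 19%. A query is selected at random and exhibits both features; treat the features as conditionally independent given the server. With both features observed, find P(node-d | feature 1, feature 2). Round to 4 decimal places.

Since the prior is uniform, the posterior is proportional to the likelihood:
  node-e: 0.355 × 0.05 = 0.01775
  node-b: 0.039 × 0.068 = 0.002652
  node-d: 0.425 × 0.175 = 0.074375
  node-c: 0.096 × 0.19 = 0.01824
Total = 0.113017.
P(node-d | evidence) = 0.074375 / 0.113017 ≈ 0.6581.

0.6581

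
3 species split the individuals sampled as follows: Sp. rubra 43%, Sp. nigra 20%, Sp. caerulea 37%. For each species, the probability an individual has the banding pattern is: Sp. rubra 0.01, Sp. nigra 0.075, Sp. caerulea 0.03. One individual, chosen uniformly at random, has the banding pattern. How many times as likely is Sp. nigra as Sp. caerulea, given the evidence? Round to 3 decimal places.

1.351

By Bayes' rule, posterior ∝ prior × likelihood:
  Sp. rubra: 0.43 × 0.01 = 0.0043
  Sp. nigra: 0.2 × 0.075 = 0.015
  Sp. caerulea: 0.37 × 0.03 = 0.0111
Total = 0.0304.
The ratio is 0.015 / 0.0111 (the normalizer cancels) = 1.351.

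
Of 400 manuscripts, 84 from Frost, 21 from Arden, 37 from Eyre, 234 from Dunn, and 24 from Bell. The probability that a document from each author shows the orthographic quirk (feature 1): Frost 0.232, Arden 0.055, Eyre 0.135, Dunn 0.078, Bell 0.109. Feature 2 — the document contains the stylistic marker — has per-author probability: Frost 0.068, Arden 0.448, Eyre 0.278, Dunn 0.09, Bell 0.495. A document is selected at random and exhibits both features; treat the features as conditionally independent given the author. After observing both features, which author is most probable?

Dunn

Compute prior × likelihood for every hypothesis:
  Frost: 0.21 × 0.232 × 0.068 = 0.00331296
  Arden: 0.0525 × 0.055 × 0.448 = 0.0012936
  Eyre: 0.0925 × 0.135 × 0.278 = 0.003471525
  Dunn: 0.585 × 0.078 × 0.09 = 0.0041067
  Bell: 0.06 × 0.109 × 0.495 = 0.0032373
Normalizing constant = 0.015422085.
Largest term belongs to Dunn, so Dunn is most probable.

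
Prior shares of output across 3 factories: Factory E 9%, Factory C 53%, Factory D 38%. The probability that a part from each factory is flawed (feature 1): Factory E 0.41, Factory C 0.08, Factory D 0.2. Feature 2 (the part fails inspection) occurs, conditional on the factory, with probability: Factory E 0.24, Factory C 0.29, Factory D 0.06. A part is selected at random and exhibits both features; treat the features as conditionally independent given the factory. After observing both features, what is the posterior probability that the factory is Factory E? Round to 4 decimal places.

Compute prior × likelihood for every hypothesis:
  Factory E: 0.09 × 0.41 × 0.24 = 0.008856
  Factory C: 0.53 × 0.08 × 0.29 = 0.012296
  Factory D: 0.38 × 0.2 × 0.06 = 0.00456
Normalizing constant = 0.025712.
P(Factory E | evidence) = 0.008856 / 0.025712 ≈ 0.3444.

0.3444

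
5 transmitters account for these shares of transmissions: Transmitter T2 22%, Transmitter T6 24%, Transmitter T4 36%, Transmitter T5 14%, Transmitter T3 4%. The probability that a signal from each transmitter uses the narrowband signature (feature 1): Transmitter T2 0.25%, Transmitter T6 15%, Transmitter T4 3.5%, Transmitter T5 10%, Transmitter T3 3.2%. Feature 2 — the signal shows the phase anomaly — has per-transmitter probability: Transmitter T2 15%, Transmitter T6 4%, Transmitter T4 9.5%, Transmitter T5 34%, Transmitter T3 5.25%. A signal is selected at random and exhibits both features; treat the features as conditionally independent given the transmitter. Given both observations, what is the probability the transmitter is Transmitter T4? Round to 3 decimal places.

0.159

Prior × likelihood for each hypothesis:
  Transmitter T2: 0.22 × 0.0025 × 0.15 = 0.0000825
  Transmitter T6: 0.24 × 0.15 × 0.04 = 0.00144
  Transmitter T4: 0.36 × 0.035 × 0.095 = 0.001197
  Transmitter T5: 0.14 × 0.1 × 0.34 = 0.00476
  Transmitter T3: 0.04 × 0.032 × 0.0525 = 0.0000672
Total = 0.0075467.
P(Transmitter T4 | evidence) = 0.001197 / 0.0075467 ≈ 0.159.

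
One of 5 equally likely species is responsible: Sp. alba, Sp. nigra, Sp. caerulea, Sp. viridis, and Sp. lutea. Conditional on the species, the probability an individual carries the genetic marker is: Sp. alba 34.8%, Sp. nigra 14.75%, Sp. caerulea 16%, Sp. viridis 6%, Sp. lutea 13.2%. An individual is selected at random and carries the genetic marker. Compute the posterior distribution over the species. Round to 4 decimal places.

Since the prior is uniform, the posterior is proportional to the likelihood:
  Sp. alba: 0.348
  Sp. nigra: 0.1475
  Sp. caerulea: 0.16
  Sp. viridis: 0.06
  Sp. lutea: 0.132
Sum = 0.8475.
P(Sp. alba | marker) = 0.348/0.8475 ≈ 0.4106
P(Sp. nigra | marker) = 0.1475/0.8475 ≈ 0.1740
P(Sp. caerulea | marker) = 0.16/0.8475 ≈ 0.1888
P(Sp. viridis | marker) = 0.06/0.8475 ≈ 0.0708
P(Sp. lutea | marker) = 0.132/0.8475 ≈ 0.1558

Sp. alba 0.4106, Sp. nigra 0.1740, Sp. caerulea 0.1888, Sp. viridis 0.0708, Sp. lutea 0.1558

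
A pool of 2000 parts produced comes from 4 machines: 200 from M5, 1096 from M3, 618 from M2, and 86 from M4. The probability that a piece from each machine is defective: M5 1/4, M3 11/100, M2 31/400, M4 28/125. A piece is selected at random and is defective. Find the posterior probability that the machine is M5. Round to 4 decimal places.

0.2103

Compute prior × likelihood for every hypothesis:
  M5: 0.1 × 0.25 = 0.025
  M3: 0.548 × 0.11 = 0.06028
  M2: 0.309 × 0.0775 = 0.0239475
  M4: 0.043 × 0.224 = 0.009632
Total = 0.1188595.
P(M5 | evidence) = 0.025 / 0.1188595 ≈ 0.2103.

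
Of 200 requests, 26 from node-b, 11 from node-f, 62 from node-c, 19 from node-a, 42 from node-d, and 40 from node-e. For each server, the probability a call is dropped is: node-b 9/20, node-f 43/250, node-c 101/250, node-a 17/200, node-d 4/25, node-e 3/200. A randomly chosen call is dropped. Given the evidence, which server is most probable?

Unnormalized posteriors (prior × likelihood):
  node-b: 0.13 × 0.45 = 0.0585
  node-f: 0.055 × 0.172 = 0.00946
  node-c: 0.31 × 0.404 = 0.12524
  node-a: 0.095 × 0.085 = 0.008075
  node-d: 0.21 × 0.16 = 0.0336
  node-e: 0.2 × 0.015 = 0.003
Sum = 0.237875.
Largest term belongs to node-c, so node-c is most probable.

node-c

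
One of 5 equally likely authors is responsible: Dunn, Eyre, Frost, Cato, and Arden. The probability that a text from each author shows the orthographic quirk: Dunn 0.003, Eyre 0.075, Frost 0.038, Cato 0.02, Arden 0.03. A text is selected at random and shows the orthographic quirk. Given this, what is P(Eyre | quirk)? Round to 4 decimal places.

0.4518

Since the prior is uniform, the posterior is proportional to the likelihood:
  Dunn: 0.003
  Eyre: 0.075
  Frost: 0.038
  Cato: 0.02
  Arden: 0.03
Total = 0.166.
P(Eyre | evidence) = 0.075 / 0.166 ≈ 0.4518.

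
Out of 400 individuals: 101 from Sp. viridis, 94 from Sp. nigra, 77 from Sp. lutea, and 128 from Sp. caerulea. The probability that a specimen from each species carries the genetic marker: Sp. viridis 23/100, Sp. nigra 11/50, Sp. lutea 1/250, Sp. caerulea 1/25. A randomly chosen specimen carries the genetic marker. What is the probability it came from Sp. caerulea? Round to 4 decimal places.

0.1038

Prior × likelihood for each hypothesis:
  Sp. viridis: 0.2525 × 0.23 = 0.058075
  Sp. nigra: 0.235 × 0.22 = 0.0517
  Sp. lutea: 0.1925 × 0.004 = 0.00077
  Sp. caerulea: 0.32 × 0.04 = 0.0128
Total = 0.123345.
P(Sp. caerulea | evidence) = 0.0128 / 0.123345 ≈ 0.1038.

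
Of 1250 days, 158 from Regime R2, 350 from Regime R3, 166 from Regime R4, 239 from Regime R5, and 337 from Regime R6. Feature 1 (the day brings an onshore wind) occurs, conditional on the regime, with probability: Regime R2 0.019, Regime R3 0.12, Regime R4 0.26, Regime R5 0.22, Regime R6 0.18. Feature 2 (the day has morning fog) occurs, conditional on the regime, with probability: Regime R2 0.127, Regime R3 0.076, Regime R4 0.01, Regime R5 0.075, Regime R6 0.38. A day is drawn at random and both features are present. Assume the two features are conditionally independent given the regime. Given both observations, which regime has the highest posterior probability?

Unnormalized posteriors (prior × likelihood):
  Regime R2: 0.1264 × 0.019 × 0.127 = 0.0003050032
  Regime R3: 0.28 × 0.12 × 0.076 = 0.0025536
  Regime R4: 0.1328 × 0.26 × 0.01 = 0.00034528
  Regime R5: 0.1912 × 0.22 × 0.075 = 0.0031548
  Regime R6: 0.2696 × 0.18 × 0.38 = 0.01844064
Sum = 0.0247993232.
Largest term belongs to Regime R6, so Regime R6 is most probable.

Regime R6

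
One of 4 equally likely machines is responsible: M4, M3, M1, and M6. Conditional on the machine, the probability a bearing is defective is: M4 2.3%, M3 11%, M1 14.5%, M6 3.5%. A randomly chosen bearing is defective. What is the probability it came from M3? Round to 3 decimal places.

0.351

With a uniform prior (1/4 each), posterior ∝ likelihood:
  M4: 0.023
  M3: 0.11
  M1: 0.145
  M6: 0.035
Total = 0.313.
P(M3 | evidence) = 0.11 / 0.313 ≈ 0.351.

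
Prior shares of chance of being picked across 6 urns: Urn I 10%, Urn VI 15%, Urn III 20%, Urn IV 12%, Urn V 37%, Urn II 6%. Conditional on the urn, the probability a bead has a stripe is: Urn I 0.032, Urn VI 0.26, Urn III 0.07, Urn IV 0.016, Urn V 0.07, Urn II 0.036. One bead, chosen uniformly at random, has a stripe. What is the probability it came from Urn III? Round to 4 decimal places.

Unnormalized posteriors (prior × likelihood):
  Urn I: 0.1 × 0.032 = 0.0032
  Urn VI: 0.15 × 0.26 = 0.039
  Urn III: 0.2 × 0.07 = 0.014
  Urn IV: 0.12 × 0.016 = 0.00192
  Urn V: 0.37 × 0.07 = 0.0259
  Urn II: 0.06 × 0.036 = 0.00216
Sum = 0.08618.
P(Urn III | evidence) = 0.014 / 0.08618 ≈ 0.1625.

0.1625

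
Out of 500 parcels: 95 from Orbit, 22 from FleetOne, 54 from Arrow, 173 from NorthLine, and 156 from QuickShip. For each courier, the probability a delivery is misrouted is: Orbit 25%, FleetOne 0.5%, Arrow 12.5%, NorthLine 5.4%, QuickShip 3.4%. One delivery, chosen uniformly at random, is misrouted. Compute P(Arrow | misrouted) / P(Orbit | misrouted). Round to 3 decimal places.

0.284

By Bayes' rule, posterior ∝ prior × likelihood:
  Orbit: 0.19 × 0.25 = 0.0475
  FleetOne: 0.044 × 0.005 = 0.00022
  Arrow: 0.108 × 0.125 = 0.0135
  NorthLine: 0.346 × 0.054 = 0.018684
  QuickShip: 0.312 × 0.034 = 0.010608
Total = 0.090512.
The ratio is 0.0135 / 0.0475 (the normalizer cancels) = 0.284.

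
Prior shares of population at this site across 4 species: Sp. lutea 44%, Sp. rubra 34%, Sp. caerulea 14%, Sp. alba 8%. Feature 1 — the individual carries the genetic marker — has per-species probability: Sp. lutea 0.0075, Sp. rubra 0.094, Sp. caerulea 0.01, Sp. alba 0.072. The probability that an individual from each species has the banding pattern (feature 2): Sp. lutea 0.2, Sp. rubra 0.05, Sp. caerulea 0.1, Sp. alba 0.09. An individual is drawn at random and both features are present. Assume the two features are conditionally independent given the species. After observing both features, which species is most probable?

Sp. rubra

Compute prior × likelihood for every hypothesis:
  Sp. lutea: 0.44 × 0.0075 × 0.2 = 0.00066
  Sp. rubra: 0.34 × 0.094 × 0.05 = 0.001598
  Sp. caerulea: 0.14 × 0.01 × 0.1 = 0.00014
  Sp. alba: 0.08 × 0.072 × 0.09 = 0.0005184
Sum = 0.0029164.
Largest term belongs to Sp. rubra, so Sp. rubra is most probable.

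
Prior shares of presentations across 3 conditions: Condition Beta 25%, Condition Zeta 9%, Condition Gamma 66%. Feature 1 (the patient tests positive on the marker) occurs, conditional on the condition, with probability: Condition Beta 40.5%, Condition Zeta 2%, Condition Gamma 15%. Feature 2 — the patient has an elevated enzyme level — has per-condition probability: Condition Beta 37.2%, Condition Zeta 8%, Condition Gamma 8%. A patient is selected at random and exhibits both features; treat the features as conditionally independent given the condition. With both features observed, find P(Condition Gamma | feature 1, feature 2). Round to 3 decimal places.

0.173

By Bayes' rule, posterior ∝ prior × likelihood:
  Condition Beta: 0.25 × 0.405 × 0.372 = 0.037665
  Condition Zeta: 0.09 × 0.02 × 0.08 = 0.000144
  Condition Gamma: 0.66 × 0.15 × 0.08 = 0.00792
Normalizing constant = 0.045729.
P(Condition Gamma | evidence) = 0.00792 / 0.045729 ≈ 0.173.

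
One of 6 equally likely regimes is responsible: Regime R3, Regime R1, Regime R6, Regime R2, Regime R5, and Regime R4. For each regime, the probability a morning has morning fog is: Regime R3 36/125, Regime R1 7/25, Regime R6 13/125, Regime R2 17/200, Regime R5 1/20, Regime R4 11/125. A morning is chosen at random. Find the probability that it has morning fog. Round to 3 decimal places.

Since the prior is uniform, the posterior is proportional to the likelihood:
  Regime R3: 0.288
  Regime R1: 0.28
  Regime R6: 0.104
  Regime R2: 0.085
  Regime R5: 0.05
  Regime R4: 0.088
P(fog) = (1/6) × (0.288 + 0.28 + 0.104 + 0.085 + 0.05 + 0.088) = 0.895/6 ≈ 0.149.

0.149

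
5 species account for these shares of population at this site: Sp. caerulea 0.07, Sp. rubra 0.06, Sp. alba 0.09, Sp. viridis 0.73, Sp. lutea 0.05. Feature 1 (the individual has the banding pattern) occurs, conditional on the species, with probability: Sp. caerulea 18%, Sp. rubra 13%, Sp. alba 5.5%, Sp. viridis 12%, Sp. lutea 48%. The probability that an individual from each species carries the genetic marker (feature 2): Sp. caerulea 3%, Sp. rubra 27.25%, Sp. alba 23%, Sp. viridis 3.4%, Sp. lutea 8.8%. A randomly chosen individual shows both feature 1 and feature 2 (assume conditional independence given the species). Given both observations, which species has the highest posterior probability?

Sp. viridis

By Bayes' rule, posterior ∝ prior × likelihood:
  Sp. caerulea: 0.07 × 0.18 × 0.03 = 0.000378
  Sp. rubra: 0.06 × 0.13 × 0.2725 = 0.0021255
  Sp. alba: 0.09 × 0.055 × 0.23 = 0.0011385
  Sp. viridis: 0.73 × 0.12 × 0.034 = 0.0029784
  Sp. lutea: 0.05 × 0.48 × 0.088 = 0.002112
Total = 0.0087324.
Largest term belongs to Sp. viridis, so Sp. viridis is most probable.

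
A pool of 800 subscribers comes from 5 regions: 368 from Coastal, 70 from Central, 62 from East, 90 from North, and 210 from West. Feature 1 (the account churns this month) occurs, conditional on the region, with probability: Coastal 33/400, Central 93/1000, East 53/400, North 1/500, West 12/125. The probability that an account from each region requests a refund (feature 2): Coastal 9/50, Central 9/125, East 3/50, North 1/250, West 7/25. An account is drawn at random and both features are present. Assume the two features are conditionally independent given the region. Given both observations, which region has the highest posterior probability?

West

Prior × likelihood for each hypothesis:
  Coastal: 0.46 × 0.0825 × 0.18 = 0.006831
  Central: 0.0875 × 0.093 × 0.072 = 0.0005859
  East: 0.0775 × 0.1325 × 0.06 = 0.000616125
  North: 0.1125 × 0.002 × 0.004 = 0.0000009
  West: 0.2625 × 0.096 × 0.28 = 0.007056
Normalizing constant = 0.015089925.
Largest term belongs to West, so West is most probable.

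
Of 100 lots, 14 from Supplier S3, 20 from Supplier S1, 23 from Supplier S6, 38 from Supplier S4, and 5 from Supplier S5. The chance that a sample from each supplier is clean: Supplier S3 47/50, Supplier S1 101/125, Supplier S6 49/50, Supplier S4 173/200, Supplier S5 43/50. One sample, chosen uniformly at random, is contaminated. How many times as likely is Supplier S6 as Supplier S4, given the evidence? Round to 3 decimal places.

0.090

Taking complements, P(contaminated | each) = Supplier S3 0.06, Supplier S1 0.192, Supplier S6 0.02, Supplier S4 0.135, Supplier S5 0.14.
Compute prior × likelihood for every hypothesis:
  Supplier S3: 0.14 × 0.06 = 0.0084
  Supplier S1: 0.2 × 0.192 = 0.0384
  Supplier S6: 0.23 × 0.02 = 0.0046
  Supplier S4: 0.38 × 0.135 = 0.0513
  Supplier S5: 0.05 × 0.14 = 0.007
Normalizing constant = 0.1097.
The ratio is 0.0046 / 0.0513 (the normalizer cancels) = 0.090.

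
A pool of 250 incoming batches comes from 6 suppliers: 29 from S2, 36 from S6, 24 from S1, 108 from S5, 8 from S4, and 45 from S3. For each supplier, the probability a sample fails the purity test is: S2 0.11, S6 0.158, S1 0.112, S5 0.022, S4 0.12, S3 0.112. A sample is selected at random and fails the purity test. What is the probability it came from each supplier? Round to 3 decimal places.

Unnormalized posteriors (prior × likelihood):
  S2: 0.116 × 0.11 = 0.01276
  S6: 0.144 × 0.158 = 0.022752
  S1: 0.096 × 0.112 = 0.010752
  S5: 0.432 × 0.022 = 0.009504
  S4: 0.032 × 0.12 = 0.00384
  S3: 0.18 × 0.112 = 0.02016
Sum = 0.079768.
P(S2 | off-spec) = 0.01276/0.079768 ≈ 0.160
P(S6 | off-spec) = 0.022752/0.079768 ≈ 0.285
P(S1 | off-spec) = 0.010752/0.079768 ≈ 0.135
P(S5 | off-spec) = 0.009504/0.079768 ≈ 0.119
P(S4 | off-spec) = 0.00384/0.079768 ≈ 0.048
P(S3 | off-spec) = 0.02016/0.079768 ≈ 0.253
(Check: 0.160+0.285+0.135+0.119+0.048+0.253 = 1.000.)

S2 0.160, S6 0.285, S1 0.135, S5 0.119, S4 0.048, S3 0.253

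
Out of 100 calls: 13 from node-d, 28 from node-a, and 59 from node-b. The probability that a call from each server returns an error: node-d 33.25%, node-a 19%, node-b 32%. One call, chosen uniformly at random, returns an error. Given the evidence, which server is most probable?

By Bayes' rule, posterior ∝ prior × likelihood:
  node-d: 0.13 × 0.3325 = 0.043225
  node-a: 0.28 × 0.19 = 0.0532
  node-b: 0.59 × 0.32 = 0.1888
Total = 0.285225.
Largest term belongs to node-b, so node-b is most probable.

node-b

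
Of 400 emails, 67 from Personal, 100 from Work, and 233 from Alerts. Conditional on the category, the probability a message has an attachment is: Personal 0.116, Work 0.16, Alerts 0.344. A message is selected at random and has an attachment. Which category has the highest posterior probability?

Prior × likelihood for each hypothesis:
  Personal: 0.1675 × 0.116 = 0.01943
  Work: 0.25 × 0.16 = 0.04
  Alerts: 0.5825 × 0.344 = 0.20038
Total = 0.25981.
Largest term belongs to Alerts, so Alerts is most probable.

Alerts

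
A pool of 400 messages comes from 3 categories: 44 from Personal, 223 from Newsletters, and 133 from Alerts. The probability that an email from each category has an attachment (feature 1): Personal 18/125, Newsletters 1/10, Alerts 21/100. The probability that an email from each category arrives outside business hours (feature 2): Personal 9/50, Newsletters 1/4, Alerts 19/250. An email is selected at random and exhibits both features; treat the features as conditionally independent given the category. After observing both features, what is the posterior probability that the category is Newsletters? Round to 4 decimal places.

0.6308

Prior × likelihood for each hypothesis:
  Personal: 0.11 × 0.144 × 0.18 = 0.0028512
  Newsletters: 0.5575 × 0.1 × 0.25 = 0.0139375
  Alerts: 0.3325 × 0.21 × 0.076 = 0.0053067
Sum = 0.0220954.
P(Newsletters | evidence) = 0.0139375 / 0.0220954 ≈ 0.6308.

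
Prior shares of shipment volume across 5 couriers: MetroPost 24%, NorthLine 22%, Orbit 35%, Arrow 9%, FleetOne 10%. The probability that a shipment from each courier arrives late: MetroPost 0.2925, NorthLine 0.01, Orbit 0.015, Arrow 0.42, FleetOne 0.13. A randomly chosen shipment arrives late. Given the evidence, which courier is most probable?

MetroPost

Prior × likelihood for each hypothesis:
  MetroPost: 0.24 × 0.2925 = 0.0702
  NorthLine: 0.22 × 0.01 = 0.0022
  Orbit: 0.35 × 0.015 = 0.00525
  Arrow: 0.09 × 0.42 = 0.0378
  FleetOne: 0.1 × 0.13 = 0.013
Sum = 0.12845.
Largest term belongs to MetroPost, so MetroPost is most probable.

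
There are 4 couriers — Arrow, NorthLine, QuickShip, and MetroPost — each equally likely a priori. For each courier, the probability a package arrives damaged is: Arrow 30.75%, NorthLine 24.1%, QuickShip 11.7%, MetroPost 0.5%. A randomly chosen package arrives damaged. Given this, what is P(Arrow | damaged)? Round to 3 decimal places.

0.459

Since the prior is uniform, the posterior is proportional to the likelihood:
  Arrow: 0.3075
  NorthLine: 0.241
  QuickShip: 0.117
  MetroPost: 0.005
Total = 0.6705.
P(Arrow | evidence) = 0.3075 / 0.6705 ≈ 0.459.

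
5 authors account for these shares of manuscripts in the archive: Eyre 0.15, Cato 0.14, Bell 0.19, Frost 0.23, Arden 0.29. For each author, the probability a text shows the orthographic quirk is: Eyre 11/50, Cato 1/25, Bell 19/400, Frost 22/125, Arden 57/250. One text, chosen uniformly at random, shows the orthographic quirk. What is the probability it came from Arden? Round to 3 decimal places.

Prior × likelihood for each hypothesis:
  Eyre: 0.15 × 0.22 = 0.033
  Cato: 0.14 × 0.04 = 0.0056
  Bell: 0.19 × 0.0475 = 0.009025
  Frost: 0.23 × 0.176 = 0.04048
  Arden: 0.29 × 0.228 = 0.06612
Normalizing constant = 0.154225.
P(Arden | evidence) = 0.06612 / 0.154225 ≈ 0.429.

0.429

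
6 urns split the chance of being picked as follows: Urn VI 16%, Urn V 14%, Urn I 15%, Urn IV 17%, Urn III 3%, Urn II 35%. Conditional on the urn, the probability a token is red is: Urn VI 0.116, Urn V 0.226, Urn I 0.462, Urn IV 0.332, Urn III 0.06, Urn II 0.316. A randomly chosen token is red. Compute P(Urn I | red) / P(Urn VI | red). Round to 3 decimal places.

3.734

Prior × likelihood for each hypothesis:
  Urn VI: 0.16 × 0.116 = 0.01856
  Urn V: 0.14 × 0.226 = 0.03164
  Urn I: 0.15 × 0.462 = 0.0693
  Urn IV: 0.17 × 0.332 = 0.05644
  Urn III: 0.03 × 0.06 = 0.0018
  Urn II: 0.35 × 0.316 = 0.1106
Normalizing constant = 0.28834.
The ratio is 0.0693 / 0.01856 (the normalizer cancels) = 3.734.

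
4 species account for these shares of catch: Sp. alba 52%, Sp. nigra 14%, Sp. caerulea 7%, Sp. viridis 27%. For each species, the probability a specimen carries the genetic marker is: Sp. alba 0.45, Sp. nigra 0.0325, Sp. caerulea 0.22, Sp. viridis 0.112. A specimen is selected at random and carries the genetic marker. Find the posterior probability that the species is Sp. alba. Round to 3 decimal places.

0.823

By Bayes' rule, posterior ∝ prior × likelihood:
  Sp. alba: 0.52 × 0.45 = 0.234
  Sp. nigra: 0.14 × 0.0325 = 0.00455
  Sp. caerulea: 0.07 × 0.22 = 0.0154
  Sp. viridis: 0.27 × 0.112 = 0.03024
Sum = 0.28419.
P(Sp. alba | evidence) = 0.234 / 0.28419 ≈ 0.823.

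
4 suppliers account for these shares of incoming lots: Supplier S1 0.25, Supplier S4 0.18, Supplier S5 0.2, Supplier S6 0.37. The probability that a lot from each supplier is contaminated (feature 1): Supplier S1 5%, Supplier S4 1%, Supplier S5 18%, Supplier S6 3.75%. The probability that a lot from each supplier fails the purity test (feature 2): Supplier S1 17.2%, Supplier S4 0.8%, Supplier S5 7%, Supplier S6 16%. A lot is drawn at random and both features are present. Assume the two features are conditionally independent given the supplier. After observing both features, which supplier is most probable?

Compute prior × likelihood for every hypothesis:
  Supplier S1: 0.25 × 0.05 × 0.172 = 0.00215
  Supplier S4: 0.18 × 0.01 × 0.008 = 0.0000144
  Supplier S5: 0.2 × 0.18 × 0.07 = 0.00252
  Supplier S6: 0.37 × 0.0375 × 0.16 = 0.00222
Sum = 0.0069044.
Largest term belongs to Supplier S5, so Supplier S5 is most probable.

Supplier S5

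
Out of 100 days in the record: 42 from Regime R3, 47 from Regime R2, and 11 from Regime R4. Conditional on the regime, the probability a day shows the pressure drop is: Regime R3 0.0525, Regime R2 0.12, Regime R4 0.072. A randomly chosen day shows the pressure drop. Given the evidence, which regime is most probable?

Unnormalized posteriors (prior × likelihood):
  Regime R3: 0.42 × 0.0525 = 0.02205
  Regime R2: 0.47 × 0.12 = 0.0564
  Regime R4: 0.11 × 0.072 = 0.00792
Normalizing constant = 0.08637.
Largest term belongs to Regime R2, so Regime R2 is most probable.

Regime R2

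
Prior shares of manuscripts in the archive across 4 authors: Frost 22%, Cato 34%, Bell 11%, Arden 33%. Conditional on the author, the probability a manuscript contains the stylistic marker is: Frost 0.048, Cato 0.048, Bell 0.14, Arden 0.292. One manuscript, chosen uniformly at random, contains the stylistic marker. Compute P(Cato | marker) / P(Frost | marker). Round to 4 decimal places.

1.5455

Prior × likelihood for each hypothesis:
  Frost: 0.22 × 0.048 = 0.01056
  Cato: 0.34 × 0.048 = 0.01632
  Bell: 0.11 × 0.14 = 0.0154
  Arden: 0.33 × 0.292 = 0.09636
Normalizing constant = 0.13864.
The ratio is 0.01632 / 0.01056 (the normalizer cancels) = 1.5455.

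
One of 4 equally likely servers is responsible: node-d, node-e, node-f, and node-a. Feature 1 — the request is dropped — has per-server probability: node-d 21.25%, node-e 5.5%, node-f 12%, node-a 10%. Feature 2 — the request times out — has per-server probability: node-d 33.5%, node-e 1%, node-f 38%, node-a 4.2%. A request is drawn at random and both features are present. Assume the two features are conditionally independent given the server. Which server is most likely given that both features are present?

node-d

Since the prior is uniform, the posterior is proportional to the likelihood:
  node-d: 0.2125 × 0.335 = 0.0711875
  node-e: 0.055 × 0.01 = 0.00055
  node-f: 0.12 × 0.38 = 0.0456
  node-a: 0.1 × 0.042 = 0.0042
Total = 0.1215375.
Largest term belongs to node-d, so node-d is most probable.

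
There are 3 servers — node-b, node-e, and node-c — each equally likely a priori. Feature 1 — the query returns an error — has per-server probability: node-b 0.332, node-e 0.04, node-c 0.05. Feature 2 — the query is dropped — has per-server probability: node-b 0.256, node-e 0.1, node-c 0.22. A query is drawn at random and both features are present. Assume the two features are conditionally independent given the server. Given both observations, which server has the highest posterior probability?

node-b

Since the prior is uniform, the posterior is proportional to the likelihood:
  node-b: 0.332 × 0.256 = 0.084992
  node-e: 0.04 × 0.1 = 0.004
  node-c: 0.05 × 0.22 = 0.011
Total = 0.099992.
Largest term belongs to node-b, so node-b is most probable.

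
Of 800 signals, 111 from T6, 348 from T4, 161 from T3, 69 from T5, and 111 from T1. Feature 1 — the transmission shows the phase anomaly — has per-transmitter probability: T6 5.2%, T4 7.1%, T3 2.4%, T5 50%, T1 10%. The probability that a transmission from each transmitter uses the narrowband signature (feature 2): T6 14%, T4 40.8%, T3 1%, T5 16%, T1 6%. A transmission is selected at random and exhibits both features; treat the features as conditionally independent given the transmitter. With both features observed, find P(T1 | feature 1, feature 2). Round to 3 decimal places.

0.039

Prior × likelihood for each hypothesis:
  T6: 0.13875 × 0.052 × 0.14 = 0.0010101
  T4: 0.435 × 0.071 × 0.408 = 0.01260108
  T3: 0.20125 × 0.024 × 0.01 = 0.0000483
  T5: 0.08625 × 0.5 × 0.16 = 0.0069
  T1: 0.13875 × 0.1 × 0.06 = 0.0008325
Normalizing constant = 0.02139198.
P(T1 | evidence) = 0.0008325 / 0.02139198 ≈ 0.039.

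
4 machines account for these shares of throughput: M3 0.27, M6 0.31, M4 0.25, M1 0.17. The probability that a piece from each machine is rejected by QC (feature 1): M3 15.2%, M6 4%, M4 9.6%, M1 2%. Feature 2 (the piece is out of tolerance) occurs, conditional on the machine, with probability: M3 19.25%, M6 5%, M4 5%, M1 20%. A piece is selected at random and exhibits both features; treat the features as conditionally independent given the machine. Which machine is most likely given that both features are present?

M3

Compute prior × likelihood for every hypothesis:
  M3: 0.27 × 0.152 × 0.1925 = 0.0079002
  M6: 0.31 × 0.04 × 0.05 = 0.00062
  M4: 0.25 × 0.096 × 0.05 = 0.0012
  M1: 0.17 × 0.02 × 0.2 = 0.00068
Sum = 0.0104002.
Largest term belongs to M3, so M3 is most probable.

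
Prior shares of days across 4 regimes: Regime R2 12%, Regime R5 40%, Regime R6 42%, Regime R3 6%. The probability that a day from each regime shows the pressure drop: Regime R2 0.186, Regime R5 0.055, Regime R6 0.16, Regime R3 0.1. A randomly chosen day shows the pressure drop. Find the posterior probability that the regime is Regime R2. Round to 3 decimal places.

0.190

Unnormalized posteriors (prior × likelihood):
  Regime R2: 0.12 × 0.186 = 0.02232
  Regime R5: 0.4 × 0.055 = 0.022
  Regime R6: 0.42 × 0.16 = 0.0672
  Regime R3: 0.06 × 0.1 = 0.006
Sum = 0.11752.
P(Regime R2 | evidence) = 0.02232 / 0.11752 ≈ 0.190.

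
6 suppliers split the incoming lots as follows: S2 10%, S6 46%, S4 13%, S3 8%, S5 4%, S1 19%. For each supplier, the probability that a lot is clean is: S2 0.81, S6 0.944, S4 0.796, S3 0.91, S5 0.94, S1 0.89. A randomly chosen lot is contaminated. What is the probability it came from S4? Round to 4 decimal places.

0.2606

Taking complements, P(contaminated | each) = S2 0.19, S6 0.056, S4 0.204, S3 0.09, S5 0.06, S1 0.11.
Unnormalized posteriors (prior × likelihood):
  S2: 0.1 × 0.19 = 0.019
  S6: 0.46 × 0.056 = 0.02576
  S4: 0.13 × 0.204 = 0.02652
  S3: 0.08 × 0.09 = 0.0072
  S5: 0.04 × 0.06 = 0.0024
  S1: 0.19 × 0.11 = 0.0209
Normalizing constant = 0.10178.
P(S4 | evidence) = 0.02652 / 0.10178 ≈ 0.2606.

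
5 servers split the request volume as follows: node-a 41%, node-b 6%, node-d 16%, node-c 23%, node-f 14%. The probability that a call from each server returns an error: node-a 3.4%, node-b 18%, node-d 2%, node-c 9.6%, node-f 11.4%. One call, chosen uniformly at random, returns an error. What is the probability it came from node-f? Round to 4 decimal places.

0.2419

Unnormalized posteriors (prior × likelihood):
  node-a: 0.41 × 0.034 = 0.01394
  node-b: 0.06 × 0.18 = 0.0108
  node-d: 0.16 × 0.02 = 0.0032
  node-c: 0.23 × 0.096 = 0.02208
  node-f: 0.14 × 0.114 = 0.01596
Sum = 0.06598.
P(node-f | evidence) = 0.01596 / 0.06598 ≈ 0.2419.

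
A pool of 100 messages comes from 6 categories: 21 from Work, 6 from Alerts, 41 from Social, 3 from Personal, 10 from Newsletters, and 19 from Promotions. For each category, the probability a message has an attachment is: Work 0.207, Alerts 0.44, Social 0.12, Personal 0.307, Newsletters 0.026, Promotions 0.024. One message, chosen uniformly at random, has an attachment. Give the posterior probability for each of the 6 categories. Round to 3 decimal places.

Work 0.321, Alerts 0.195, Social 0.363, Personal 0.068, Newsletters 0.019, Promotions 0.034

Unnormalized posteriors (prior × likelihood):
  Work: 0.21 × 0.207 = 0.04347
  Alerts: 0.06 × 0.44 = 0.0264
  Social: 0.41 × 0.12 = 0.0492
  Personal: 0.03 × 0.307 = 0.00921
  Newsletters: 0.1 × 0.026 = 0.0026
  Promotions: 0.19 × 0.024 = 0.00456
Normalizing constant = 0.13544.
P(Work | attachment) = 0.04347/0.13544 ≈ 0.321
P(Alerts | attachment) = 0.0264/0.13544 ≈ 0.195
P(Social | attachment) = 0.0492/0.13544 ≈ 0.363
P(Personal | attachment) = 0.00921/0.13544 ≈ 0.068
P(Newsletters | attachment) = 0.0026/0.13544 ≈ 0.019
P(Promotions | attachment) = 0.00456/0.13544 ≈ 0.034
(Check: 0.321+0.195+0.363+0.068+0.019+0.034 = 1.000.)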